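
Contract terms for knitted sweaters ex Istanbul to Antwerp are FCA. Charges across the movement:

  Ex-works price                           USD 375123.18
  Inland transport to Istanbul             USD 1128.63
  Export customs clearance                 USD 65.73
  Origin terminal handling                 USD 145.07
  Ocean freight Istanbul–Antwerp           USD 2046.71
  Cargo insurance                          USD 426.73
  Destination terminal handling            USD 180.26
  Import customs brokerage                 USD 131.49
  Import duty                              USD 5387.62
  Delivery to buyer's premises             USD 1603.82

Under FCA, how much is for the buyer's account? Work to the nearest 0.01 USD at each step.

Buyer's account: USD 9921.70

FCA: the seller delivers export-cleared goods to the carrier; the buyer bears costs from that point.
Seller's account: goods 375123.18 + inland to port 1128.63 + export clearance 65.73 = 376317.54
Buyer's account: origin terminal 145.07 + freight 2046.71 + insurance 426.73 + destination terminal 180.26 + brokerage 131.49 + duty 5387.62 + delivery 1603.82 = 9921.70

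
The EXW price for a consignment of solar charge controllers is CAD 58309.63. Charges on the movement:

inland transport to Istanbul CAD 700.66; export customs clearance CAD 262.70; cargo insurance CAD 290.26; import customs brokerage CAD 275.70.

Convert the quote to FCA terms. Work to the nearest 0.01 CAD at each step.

Not relevant to the conversion: insurance, brokerage — on the buyer under both terms; not part of either seller's price.
From EXW to FCA, the seller additionally bears: inland to port, export clearance.
FCA price = 58309.63 + 700.66 + 262.70 = 59272.99

FCA price: CAD 59272.99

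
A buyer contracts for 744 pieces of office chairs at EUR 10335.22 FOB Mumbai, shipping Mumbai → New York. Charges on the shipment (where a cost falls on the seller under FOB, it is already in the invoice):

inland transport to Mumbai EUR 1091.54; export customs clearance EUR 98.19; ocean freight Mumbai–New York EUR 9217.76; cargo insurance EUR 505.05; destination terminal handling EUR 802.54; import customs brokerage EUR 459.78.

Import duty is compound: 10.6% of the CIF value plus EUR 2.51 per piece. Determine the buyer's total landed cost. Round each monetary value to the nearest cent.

Total landed cost: EUR 25313.94

FOB: the seller bears costs until goods are on board at the origin port; the buyer bears freight, insurance and all costs thereafter.
Already in the invoice (seller's account under FOB): inland to port, export clearance — exclude.
CIF value = FOB price + freight + insurance = 10335.22 + 9217.76 + 505.05 = 20058.03
Ad valorem component: 20058.03 × 10.6% = 2126.15
Specific component: 744 × 2.51 = 1867.44
Import duty = 2126.15 + 1867.44 = 3993.59
Buyer bears: freight 9217.76 + insurance 505.05 + destination terminal 802.54 + brokerage 459.78 + duty 3993.59 = 14978.72
Landed cost = invoice 10335.22 + 14978.72 = 25313.94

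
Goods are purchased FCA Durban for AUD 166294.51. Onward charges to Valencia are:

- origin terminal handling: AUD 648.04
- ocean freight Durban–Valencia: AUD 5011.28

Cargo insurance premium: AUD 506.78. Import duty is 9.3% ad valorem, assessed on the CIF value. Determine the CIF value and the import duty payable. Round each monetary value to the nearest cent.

CIF = FCA price + pre-shipment costs + freight + insurance
CIF = 166294.51 + 648.04 + 5011.28 + 506.78 = 172460.61
Import duty = 172460.61 × 9.3% = 16038.84

CIF value: AUD 172460.61; import duty: AUD 16038.84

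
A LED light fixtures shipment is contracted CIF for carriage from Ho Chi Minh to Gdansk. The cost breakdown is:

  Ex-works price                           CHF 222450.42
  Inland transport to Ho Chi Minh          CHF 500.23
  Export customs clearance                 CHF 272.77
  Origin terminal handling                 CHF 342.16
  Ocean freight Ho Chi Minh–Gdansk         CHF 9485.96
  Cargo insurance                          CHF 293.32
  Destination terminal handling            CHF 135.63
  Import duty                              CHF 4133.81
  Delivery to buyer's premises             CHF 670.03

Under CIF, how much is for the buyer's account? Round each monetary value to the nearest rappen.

CIF: the seller pays costs through ocean freight and marine insurance to the destination port.
Seller's account: goods 222450.42 + inland to port 500.23 + export clearance 272.77 + origin terminal 342.16 + freight 9485.96 + insurance 293.32 = 233344.86
Buyer's account: destination terminal 135.63 + duty 4133.81 + delivery 670.03 = 4939.47

Buyer's account: CHF 4939.47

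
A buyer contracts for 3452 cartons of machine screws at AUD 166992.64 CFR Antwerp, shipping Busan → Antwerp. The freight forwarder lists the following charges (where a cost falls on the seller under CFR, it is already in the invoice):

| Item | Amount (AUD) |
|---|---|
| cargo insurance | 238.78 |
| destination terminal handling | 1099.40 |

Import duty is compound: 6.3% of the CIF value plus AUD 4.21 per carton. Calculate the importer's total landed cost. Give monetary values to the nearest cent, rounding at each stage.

Total landed cost: AUD 193399.32

CFR: the seller pays costs through ocean freight to the destination port, but not insurance.
CIF value = CFR price + insurance = 166992.64 + 238.78 = 167231.42
Ad valorem component: 167231.42 × 6.3% = 10535.58
Specific component: 3452 × 4.21 = 14532.92
Import duty = 10535.58 + 14532.92 = 25068.50
Buyer bears: insurance 238.78 + destination terminal 1099.40 + duty 25068.50 = 26406.68
Landed cost = invoice 166992.64 + 26406.68 = 193399.32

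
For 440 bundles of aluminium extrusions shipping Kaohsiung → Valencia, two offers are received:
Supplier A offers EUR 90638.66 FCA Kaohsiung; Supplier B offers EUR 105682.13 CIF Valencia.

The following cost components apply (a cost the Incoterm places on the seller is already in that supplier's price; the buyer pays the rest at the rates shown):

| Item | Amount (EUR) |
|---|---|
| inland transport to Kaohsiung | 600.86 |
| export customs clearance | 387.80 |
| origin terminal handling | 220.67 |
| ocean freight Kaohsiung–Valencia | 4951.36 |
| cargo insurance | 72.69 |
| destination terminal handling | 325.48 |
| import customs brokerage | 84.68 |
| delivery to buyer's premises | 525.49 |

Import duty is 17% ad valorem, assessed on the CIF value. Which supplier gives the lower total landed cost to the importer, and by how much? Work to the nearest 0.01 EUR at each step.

Supplier A (FCA):
CIF value = FCA price + origin terminal + freight + insurance = 90638.66 + 220.67 + 4951.36 + 72.69 = 95883.38
Import duty = 95883.38 × 17% = 16300.17
Buyer bears (A): 220.67 + 4951.36 + 72.69 + 325.48 + 84.68 + 525.49 = 6180.37
Landed cost (A) = invoice 90638.66 + 6180.37 + duty 16300.17 = 113119.20
Supplier B (CIF):
The CIF price already equals the CIF value: 105682.13
Import duty = 105682.13 × 17% = 17965.96
Buyer bears (B): 325.48 + 84.68 + 525.49 = 935.65
Landed cost (B) = invoice 105682.13 + 935.65 + duty 17965.96 = 124583.74
Difference = |113119.20 − 124583.74| = 11464.54

Supplier A is cheaper by EUR 11464.54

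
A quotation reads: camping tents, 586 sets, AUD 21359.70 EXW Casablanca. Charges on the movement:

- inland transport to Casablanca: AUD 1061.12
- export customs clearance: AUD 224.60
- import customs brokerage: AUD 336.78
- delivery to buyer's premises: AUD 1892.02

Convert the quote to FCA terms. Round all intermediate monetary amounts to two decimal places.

FCA price: AUD 22645.42

Not relevant to the conversion: brokerage, delivery — on the buyer under both terms; not part of either seller's price.
From EXW to FCA, the seller additionally bears: inland to port, export clearance.
FCA price = 21359.70 + 1061.12 + 224.60 = 22645.42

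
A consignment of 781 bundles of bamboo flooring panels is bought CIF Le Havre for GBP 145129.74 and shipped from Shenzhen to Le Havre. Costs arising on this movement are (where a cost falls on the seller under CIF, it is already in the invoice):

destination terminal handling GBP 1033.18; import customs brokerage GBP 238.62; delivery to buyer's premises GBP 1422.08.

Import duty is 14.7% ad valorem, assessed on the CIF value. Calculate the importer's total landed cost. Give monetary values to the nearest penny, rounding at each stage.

CIF: the seller pays costs through ocean freight and marine insurance to the destination port.
The CIF price already equals the CIF value: 145129.74
Import duty = 145129.74 × 14.7% = 21334.07
Buyer bears: destination terminal 1033.18 + brokerage 238.62 + delivery 1422.08 + duty 21334.07 = 24027.95
Landed cost = invoice 145129.74 + 24027.95 = 169157.69

Total landed cost: GBP 169157.69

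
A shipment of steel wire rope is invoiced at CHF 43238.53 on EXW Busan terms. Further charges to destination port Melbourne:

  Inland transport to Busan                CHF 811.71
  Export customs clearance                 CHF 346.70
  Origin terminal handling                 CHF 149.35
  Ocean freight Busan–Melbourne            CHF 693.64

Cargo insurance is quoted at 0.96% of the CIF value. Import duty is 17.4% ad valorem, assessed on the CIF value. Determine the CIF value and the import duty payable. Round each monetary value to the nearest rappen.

CIF value: CHF 45678.44; import duty: CHF 7948.05

Let C be the CIF value. C = EXW price + pre-shipment costs + freight + 0.96% × C
C − 0.96% × C = 43238.53 + 811.71 + 346.70 + 149.35 + 693.64
0.9904 × C = 45239.93
C = 45239.93 / 0.9904 = 45678.44
Insurance premium = 0.96% × 45678.44 = 438.51
Import duty = 45678.44 × 17.4% = 7948.05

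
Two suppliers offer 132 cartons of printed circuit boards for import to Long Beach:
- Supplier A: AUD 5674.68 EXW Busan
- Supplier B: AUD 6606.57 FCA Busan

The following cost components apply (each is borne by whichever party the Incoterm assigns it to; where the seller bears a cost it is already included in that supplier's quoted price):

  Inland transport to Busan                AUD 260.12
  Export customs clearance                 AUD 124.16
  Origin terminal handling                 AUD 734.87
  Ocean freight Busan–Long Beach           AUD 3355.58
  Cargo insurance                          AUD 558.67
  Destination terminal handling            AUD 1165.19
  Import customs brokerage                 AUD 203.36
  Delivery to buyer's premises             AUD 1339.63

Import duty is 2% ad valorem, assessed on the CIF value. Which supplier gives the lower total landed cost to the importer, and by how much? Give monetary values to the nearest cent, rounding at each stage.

Supplier A is cheaper by AUD 558.56

Supplier A (EXW):
CIF value = EXW price + inland to port + export clearance + origin terminal + freight + insurance = 5674.68 + 260.12 + 124.16 + 734.87 + 3355.58 + 558.67 = 10708.08
Import duty = 10708.08 × 2% = 214.16
Buyer bears (A): 260.12 + 124.16 + 734.87 + 3355.58 + 558.67 + 1165.19 + 203.36 + 1339.63 = 7741.58
Landed cost (A) = invoice 5674.68 + 7741.58 + duty 214.16 = 13630.42
Supplier B (FCA):
CIF value = FCA price + origin terminal + freight + insurance = 6606.57 + 734.87 + 3355.58 + 558.67 = 11255.69
Import duty = 11255.69 × 2% = 225.11
Buyer bears (B): 734.87 + 3355.58 + 558.67 + 1165.19 + 203.36 + 1339.63 = 7357.30
Landed cost (B) = invoice 6606.57 + 7357.30 + duty 225.11 = 14188.98
Difference = |13630.42 − 14188.98| = 558.56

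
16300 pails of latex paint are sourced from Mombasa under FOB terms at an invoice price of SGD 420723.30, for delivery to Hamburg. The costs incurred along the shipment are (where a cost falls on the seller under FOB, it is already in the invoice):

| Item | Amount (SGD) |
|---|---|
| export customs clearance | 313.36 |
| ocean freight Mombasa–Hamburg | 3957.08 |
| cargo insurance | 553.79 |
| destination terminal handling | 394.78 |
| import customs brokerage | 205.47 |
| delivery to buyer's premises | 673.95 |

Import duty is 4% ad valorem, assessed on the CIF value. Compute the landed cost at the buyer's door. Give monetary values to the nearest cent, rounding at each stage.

Total landed cost: SGD 443517.74

FOB: the seller bears costs until goods are on board at the origin port; the buyer bears freight, insurance and all costs thereafter.
Already in the invoice (seller's account under FOB): export clearance — exclude.
CIF value = FOB price + freight + insurance = 420723.30 + 3957.08 + 553.79 = 425234.17
Import duty = 425234.17 × 4% = 17009.37
Buyer bears: freight 3957.08 + insurance 553.79 + destination terminal 394.78 + brokerage 205.47 + delivery 673.95 + duty 17009.37 = 22794.44
Landed cost = invoice 420723.30 + 22794.44 = 443517.74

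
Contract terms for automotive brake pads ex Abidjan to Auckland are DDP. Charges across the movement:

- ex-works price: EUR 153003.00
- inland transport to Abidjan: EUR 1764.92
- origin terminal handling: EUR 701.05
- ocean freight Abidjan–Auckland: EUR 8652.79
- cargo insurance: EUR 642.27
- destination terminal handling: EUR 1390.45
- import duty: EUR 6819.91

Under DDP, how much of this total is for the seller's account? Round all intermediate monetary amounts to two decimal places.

Seller's account: EUR 172974.39

DDP: the seller bears all costs including import duty.
Seller's account: goods 153003.00 + inland to port 1764.92 + origin terminal 701.05 + freight 8652.79 + insurance 642.27 + destination terminal 1390.45 + duty 6819.91 = 172974.39
Buyer's account: 0.00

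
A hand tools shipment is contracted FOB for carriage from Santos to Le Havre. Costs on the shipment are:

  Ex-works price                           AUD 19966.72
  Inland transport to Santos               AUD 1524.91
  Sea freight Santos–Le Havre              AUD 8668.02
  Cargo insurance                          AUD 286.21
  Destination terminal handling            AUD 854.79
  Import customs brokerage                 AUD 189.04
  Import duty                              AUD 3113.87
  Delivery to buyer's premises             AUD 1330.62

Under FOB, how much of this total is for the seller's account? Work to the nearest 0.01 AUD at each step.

Seller's account: AUD 21491.63

FOB: the seller bears costs until goods are on board at the origin port; the buyer bears freight, insurance and all costs thereafter.
Seller's account: goods 19966.72 + inland to port 1524.91 = 21491.63
Buyer's account: freight 8668.02 + insurance 286.21 + destination terminal 854.79 + brokerage 189.04 + duty 3113.87 + delivery 1330.62 = 14442.55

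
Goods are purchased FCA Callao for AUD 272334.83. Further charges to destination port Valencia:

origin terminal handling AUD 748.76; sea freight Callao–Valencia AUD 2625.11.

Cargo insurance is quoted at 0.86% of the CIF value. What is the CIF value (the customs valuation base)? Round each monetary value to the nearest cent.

Let C be the CIF value. C = FCA price + pre-shipment costs + freight + 0.86% × C
C − 0.86% × C = 272334.83 + 748.76 + 2625.11
0.9914 × C = 275708.70
C = 275708.70 / 0.9914 = 278100.36
Insurance premium = 0.86% × 278100.36 = 2391.66

CIF value: AUD 278100.36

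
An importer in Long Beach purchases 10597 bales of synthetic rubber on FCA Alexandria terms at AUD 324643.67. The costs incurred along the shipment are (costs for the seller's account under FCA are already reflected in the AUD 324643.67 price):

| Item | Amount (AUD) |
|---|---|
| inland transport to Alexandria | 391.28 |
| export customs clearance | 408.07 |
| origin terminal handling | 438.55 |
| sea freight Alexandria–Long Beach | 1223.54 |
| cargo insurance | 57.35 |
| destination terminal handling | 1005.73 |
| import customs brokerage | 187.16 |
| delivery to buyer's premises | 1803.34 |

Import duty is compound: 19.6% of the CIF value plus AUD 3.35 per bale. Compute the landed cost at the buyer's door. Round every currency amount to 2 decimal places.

Total landed cost: AUD 428826.46

FCA: the seller delivers export-cleared goods to the carrier; the buyer bears costs from that point.
Already in the invoice (seller's account under FCA): inland to port, export clearance — exclude.
CIF value = FCA price + origin terminal + freight + insurance = 324643.67 + 438.55 + 1223.54 + 57.35 = 326363.11
Ad valorem component: 326363.11 × 19.6% = 63967.17
Specific component: 10597 × 3.35 = 35499.95
Import duty = 63967.17 + 35499.95 = 99467.12
Buyer bears: origin terminal 438.55 + freight 1223.54 + insurance 57.35 + destination terminal 1005.73 + brokerage 187.16 + delivery 1803.34 + duty 99467.12 = 104182.79
Landed cost = invoice 324643.67 + 104182.79 = 428826.46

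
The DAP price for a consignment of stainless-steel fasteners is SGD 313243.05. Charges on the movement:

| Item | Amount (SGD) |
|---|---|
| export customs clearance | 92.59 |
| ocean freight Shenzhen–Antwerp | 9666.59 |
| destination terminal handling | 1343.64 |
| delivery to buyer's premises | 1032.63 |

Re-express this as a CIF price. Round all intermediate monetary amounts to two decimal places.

CIF price: SGD 310866.78

Not relevant to the conversion: export clearance, freight — on the seller under both DAP and CIF; already in the DAP price and stays in the CIF price.
From DAP to CIF, the seller no longer bears: destination terminal, delivery.
CIF price = 313243.05 − 1343.64 − 1032.63 = 310866.78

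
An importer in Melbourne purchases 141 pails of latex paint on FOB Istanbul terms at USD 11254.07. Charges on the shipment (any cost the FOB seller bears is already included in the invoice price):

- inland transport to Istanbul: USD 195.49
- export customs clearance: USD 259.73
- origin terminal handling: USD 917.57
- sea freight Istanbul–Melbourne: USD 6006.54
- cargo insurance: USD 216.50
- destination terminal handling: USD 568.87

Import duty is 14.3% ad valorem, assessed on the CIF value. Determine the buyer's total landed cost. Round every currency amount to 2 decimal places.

FOB: the seller bears costs until goods are on board at the origin port; the buyer bears freight, insurance and all costs thereafter.
Already in the invoice (seller's account under FOB): inland to port, export clearance, origin terminal — exclude.
CIF value = FOB price + freight + insurance = 11254.07 + 6006.54 + 216.50 = 17477.11
Import duty = 17477.11 × 14.3% = 2499.23
Buyer bears: freight 6006.54 + insurance 216.50 + destination terminal 568.87 + duty 2499.23 = 9291.14
Landed cost = invoice 11254.07 + 9291.14 = 20545.21

Total landed cost: USD 20545.21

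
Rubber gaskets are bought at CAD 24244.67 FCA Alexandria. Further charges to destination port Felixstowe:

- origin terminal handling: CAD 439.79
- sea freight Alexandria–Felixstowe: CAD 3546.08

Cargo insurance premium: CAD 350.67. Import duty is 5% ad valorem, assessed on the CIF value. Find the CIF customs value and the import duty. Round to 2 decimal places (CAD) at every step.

CIF value: CAD 28581.21; import duty: CAD 1429.06

CIF = FCA price + pre-shipment costs + freight + insurance
CIF = 24244.67 + 439.79 + 3546.08 + 350.67 = 28581.21
Import duty = 28581.21 × 5% = 1429.06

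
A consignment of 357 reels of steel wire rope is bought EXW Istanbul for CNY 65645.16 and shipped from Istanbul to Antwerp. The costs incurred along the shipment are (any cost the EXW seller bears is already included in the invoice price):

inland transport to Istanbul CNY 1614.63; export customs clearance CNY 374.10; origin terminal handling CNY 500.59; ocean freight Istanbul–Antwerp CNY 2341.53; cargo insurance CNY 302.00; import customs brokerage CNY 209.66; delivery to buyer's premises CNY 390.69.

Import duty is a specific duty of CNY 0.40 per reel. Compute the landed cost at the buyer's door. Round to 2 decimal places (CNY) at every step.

Total landed cost: CNY 71521.16

EXW: the seller makes goods available at their premises; the buyer bears all onward costs.
CIF value = EXW price + inland to port + export clearance + origin terminal + freight + insurance = 65645.16 + 1614.63 + 374.10 + 500.59 + 2341.53 + 302.00 = 70778.01
Import duty = 357 × 0.40 = 142.80
Buyer bears: inland to port 1614.63 + export clearance 374.10 + origin terminal 500.59 + freight 2341.53 + insurance 302.00 + brokerage 209.66 + delivery 390.69 + duty 142.80 = 5876.00
Landed cost = invoice 65645.16 + 5876.00 = 71521.16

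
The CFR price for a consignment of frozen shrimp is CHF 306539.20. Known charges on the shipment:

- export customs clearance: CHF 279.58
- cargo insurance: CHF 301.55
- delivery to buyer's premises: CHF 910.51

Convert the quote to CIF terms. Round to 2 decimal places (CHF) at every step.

Not relevant to the conversion: export clearance — on the seller under both CFR and CIF; already in the CFR price and stays in the CIF price. delivery — on the buyer under both terms; not part of either seller's price.
From CFR to CIF, the seller additionally bears: insurance.
CIF price = 306539.20 + 301.55 = 306840.75

CIF price: CHF 306840.75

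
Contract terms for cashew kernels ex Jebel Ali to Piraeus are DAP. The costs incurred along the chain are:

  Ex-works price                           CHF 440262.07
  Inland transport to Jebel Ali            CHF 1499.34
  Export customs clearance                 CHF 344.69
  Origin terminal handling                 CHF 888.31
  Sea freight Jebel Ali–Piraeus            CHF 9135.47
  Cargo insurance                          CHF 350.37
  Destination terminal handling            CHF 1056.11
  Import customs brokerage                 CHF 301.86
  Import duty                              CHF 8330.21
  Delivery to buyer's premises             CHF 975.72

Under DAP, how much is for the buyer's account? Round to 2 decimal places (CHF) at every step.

Buyer's account: CHF 8632.07

DAP: the seller bears all costs to the named destination except import duty and clearance.
Seller's account: goods 440262.07 + inland to port 1499.34 + export clearance 344.69 + origin terminal 888.31 + freight 9135.47 + insurance 350.37 + destination terminal 1056.11 + delivery 975.72 = 454512.08
Buyer's account: brokerage 301.86 + duty 8330.21 = 8632.07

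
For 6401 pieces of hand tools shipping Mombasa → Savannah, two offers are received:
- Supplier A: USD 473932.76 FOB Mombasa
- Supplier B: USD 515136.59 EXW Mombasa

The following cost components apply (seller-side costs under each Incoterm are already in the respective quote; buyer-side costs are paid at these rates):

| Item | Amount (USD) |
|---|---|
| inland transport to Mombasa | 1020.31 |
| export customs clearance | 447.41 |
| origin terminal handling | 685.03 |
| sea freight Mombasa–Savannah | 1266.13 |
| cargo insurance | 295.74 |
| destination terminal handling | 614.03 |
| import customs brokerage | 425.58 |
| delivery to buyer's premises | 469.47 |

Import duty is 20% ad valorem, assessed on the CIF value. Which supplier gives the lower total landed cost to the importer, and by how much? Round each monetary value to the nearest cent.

Supplier A (FOB):
CIF value = FOB price + freight + insurance = 473932.76 + 1266.13 + 295.74 = 475494.63
Import duty = 475494.63 × 20% = 95098.93
Buyer bears (A): 1266.13 + 295.74 + 614.03 + 425.58 + 469.47 = 3070.95
Landed cost (A) = invoice 473932.76 + 3070.95 + duty 95098.93 = 572102.64
Supplier B (EXW):
CIF value = EXW price + inland to port + export clearance + origin terminal + freight + insurance = 515136.59 + 1020.31 + 447.41 + 685.03 + 1266.13 + 295.74 = 518851.21
Import duty = 518851.21 × 20% = 103770.24
Buyer bears (B): 1020.31 + 447.41 + 685.03 + 1266.13 + 295.74 + 614.03 + 425.58 + 469.47 = 5223.70
Landed cost (B) = invoice 515136.59 + 5223.70 + duty 103770.24 = 624130.53
Difference = |572102.64 − 624130.53| = 52027.89

Supplier A is cheaper by USD 52027.89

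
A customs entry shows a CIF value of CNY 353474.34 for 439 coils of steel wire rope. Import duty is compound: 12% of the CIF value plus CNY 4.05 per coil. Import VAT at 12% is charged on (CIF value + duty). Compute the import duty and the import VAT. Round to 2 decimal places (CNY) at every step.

Import duty: CNY 44194.87; import VAT: CNY 47720.31

Ad valorem component: 353474.34 × 12% = 42416.92
Specific component: 439 × 4.05 = 1777.95
Import duty = 42416.92 + 1777.95 = 44194.87
VAT base = CIF + duty = 353474.34 + 44194.87 = 397669.21
Import VAT = 397669.21 × 12% = 47720.31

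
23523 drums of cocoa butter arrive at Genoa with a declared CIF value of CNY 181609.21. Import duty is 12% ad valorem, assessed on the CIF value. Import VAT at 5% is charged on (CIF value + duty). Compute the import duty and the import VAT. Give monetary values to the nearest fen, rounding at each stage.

Import duty: CNY 21793.11; import VAT: CNY 10170.12

Import duty = 181609.21 × 12% = 21793.11
VAT base = CIF + duty = 181609.21 + 21793.11 = 203402.32
Import VAT = 203402.32 × 5% = 10170.12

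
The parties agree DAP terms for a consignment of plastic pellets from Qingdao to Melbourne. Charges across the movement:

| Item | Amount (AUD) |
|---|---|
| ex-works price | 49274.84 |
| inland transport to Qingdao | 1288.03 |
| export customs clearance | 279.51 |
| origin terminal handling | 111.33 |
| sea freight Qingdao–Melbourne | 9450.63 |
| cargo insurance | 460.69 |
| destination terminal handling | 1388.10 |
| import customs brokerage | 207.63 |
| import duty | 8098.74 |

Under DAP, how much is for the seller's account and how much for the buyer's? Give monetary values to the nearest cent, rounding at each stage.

DAP: the seller bears all costs to the named destination except import duty and clearance.
Seller's account: goods 49274.84 + inland to port 1288.03 + export clearance 279.51 + origin terminal 111.33 + freight 9450.63 + insurance 460.69 + destination terminal 1388.10 = 62253.13
Buyer's account: brokerage 207.63 + duty 8098.74 = 8306.37

Seller: AUD 62253.13; buyer: AUD 8306.37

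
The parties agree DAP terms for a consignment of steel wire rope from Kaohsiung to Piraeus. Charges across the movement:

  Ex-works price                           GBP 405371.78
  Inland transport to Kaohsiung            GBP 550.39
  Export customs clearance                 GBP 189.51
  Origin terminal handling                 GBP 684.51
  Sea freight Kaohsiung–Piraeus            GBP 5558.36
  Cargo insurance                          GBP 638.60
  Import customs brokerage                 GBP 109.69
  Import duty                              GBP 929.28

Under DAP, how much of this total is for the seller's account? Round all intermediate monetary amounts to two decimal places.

DAP: the seller bears all costs to the named destination except import duty and clearance.
Seller's account: goods 405371.78 + inland to port 550.39 + export clearance 189.51 + origin terminal 684.51 + freight 5558.36 + insurance 638.60 = 412993.15
Buyer's account: brokerage 109.69 + duty 929.28 = 1038.97

Seller's account: GBP 412993.15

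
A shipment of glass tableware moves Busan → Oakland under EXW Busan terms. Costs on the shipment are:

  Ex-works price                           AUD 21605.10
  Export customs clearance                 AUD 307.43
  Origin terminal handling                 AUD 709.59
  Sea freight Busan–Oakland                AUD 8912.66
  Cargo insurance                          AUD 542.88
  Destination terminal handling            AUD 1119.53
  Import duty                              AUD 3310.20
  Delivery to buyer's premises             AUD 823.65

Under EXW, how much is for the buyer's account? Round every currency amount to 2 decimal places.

EXW: the seller makes goods available at their premises; the buyer bears all onward costs.
Seller's account: goods 21605.10 = 21605.10
Buyer's account: export clearance 307.43 + origin terminal 709.59 + freight 8912.66 + insurance 542.88 + destination terminal 1119.53 + duty 3310.20 + delivery 823.65 = 15725.94

Buyer's account: AUD 15725.94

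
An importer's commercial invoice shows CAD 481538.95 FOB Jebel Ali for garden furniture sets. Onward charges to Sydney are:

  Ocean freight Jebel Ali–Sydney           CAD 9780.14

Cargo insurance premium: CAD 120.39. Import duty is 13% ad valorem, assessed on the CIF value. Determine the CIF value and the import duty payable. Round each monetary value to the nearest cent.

CIF value: CAD 491439.48; import duty: CAD 63887.13

CIF = FOB price + freight + insurance
CIF = 481538.95 + 9780.14 + 120.39 = 491439.48
Import duty = 491439.48 × 13% = 63887.13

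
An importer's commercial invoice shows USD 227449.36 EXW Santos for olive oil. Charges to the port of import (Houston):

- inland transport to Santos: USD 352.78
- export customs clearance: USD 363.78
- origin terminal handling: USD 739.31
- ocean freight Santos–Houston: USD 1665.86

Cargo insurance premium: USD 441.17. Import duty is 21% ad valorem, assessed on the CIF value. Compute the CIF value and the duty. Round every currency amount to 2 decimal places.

CIF = EXW price + pre-shipment costs + freight + insurance
CIF = 227449.36 + 352.78 + 363.78 + 739.31 + 1665.86 + 441.17 = 231012.26
Import duty = 231012.26 × 21% = 48512.57

CIF value: USD 231012.26; import duty: USD 48512.57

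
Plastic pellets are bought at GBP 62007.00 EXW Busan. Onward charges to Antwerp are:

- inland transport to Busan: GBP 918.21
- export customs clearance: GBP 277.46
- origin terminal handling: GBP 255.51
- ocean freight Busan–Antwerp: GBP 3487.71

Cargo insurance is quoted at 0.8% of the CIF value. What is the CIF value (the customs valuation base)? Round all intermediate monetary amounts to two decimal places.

CIF value: GBP 67485.78

Let C be the CIF value. C = EXW price + pre-shipment costs + freight + 0.8% × C
C − 0.8% × C = 62007.00 + 918.21 + 277.46 + 255.51 + 3487.71
0.992 × C = 66945.89
C = 66945.89 / 0.992 = 67485.78
Insurance premium = 0.8% × 67485.78 = 539.89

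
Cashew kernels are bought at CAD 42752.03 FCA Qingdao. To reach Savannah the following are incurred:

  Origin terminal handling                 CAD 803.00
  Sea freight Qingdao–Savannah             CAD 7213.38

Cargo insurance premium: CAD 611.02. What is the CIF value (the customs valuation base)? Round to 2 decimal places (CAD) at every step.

CIF value: CAD 51379.43

CIF = FCA price + pre-shipment costs + freight + insurance
CIF = 42752.03 + 803.00 + 7213.38 + 611.02 = 51379.43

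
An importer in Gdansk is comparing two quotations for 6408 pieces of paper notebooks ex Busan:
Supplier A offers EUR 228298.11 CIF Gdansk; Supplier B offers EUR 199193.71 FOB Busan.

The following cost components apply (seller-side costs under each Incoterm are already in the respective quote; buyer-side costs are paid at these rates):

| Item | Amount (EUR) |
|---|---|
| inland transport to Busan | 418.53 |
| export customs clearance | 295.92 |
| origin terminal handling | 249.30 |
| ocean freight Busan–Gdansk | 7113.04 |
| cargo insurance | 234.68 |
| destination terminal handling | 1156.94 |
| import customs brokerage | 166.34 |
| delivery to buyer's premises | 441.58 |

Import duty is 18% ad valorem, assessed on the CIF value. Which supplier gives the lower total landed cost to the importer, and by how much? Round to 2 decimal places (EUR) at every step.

Supplier B is cheaper by EUR 25672.88

Supplier A (CIF):
The CIF price already equals the CIF value: 228298.11
Import duty = 228298.11 × 18% = 41093.66
Buyer bears (A): 1156.94 + 166.34 + 441.58 = 1764.86
Landed cost (A) = invoice 228298.11 + 1764.86 + duty 41093.66 = 271156.63
Supplier B (FOB):
CIF value = FOB price + freight + insurance = 199193.71 + 7113.04 + 234.68 = 206541.43
Import duty = 206541.43 × 18% = 37177.46
Buyer bears (B): 7113.04 + 234.68 + 1156.94 + 166.34 + 441.58 = 9112.58
Landed cost (B) = invoice 199193.71 + 9112.58 + duty 37177.46 = 245483.75
Difference = |271156.63 − 245483.75| = 25672.88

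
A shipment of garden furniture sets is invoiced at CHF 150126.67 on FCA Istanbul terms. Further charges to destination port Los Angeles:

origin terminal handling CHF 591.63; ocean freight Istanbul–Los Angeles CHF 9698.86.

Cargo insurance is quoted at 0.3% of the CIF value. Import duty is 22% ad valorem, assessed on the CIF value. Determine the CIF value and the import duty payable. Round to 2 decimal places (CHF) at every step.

Let C be the CIF value. C = FCA price + pre-shipment costs + freight + 0.3% × C
C − 0.3% × C = 150126.67 + 591.63 + 9698.86
0.997 × C = 160417.16
C = 160417.16 / 0.997 = 160899.86
Insurance premium = 0.3% × 160899.86 = 482.70
Import duty = 160899.86 × 22% = 35397.97

CIF value: CHF 160899.86; import duty: CHF 35397.97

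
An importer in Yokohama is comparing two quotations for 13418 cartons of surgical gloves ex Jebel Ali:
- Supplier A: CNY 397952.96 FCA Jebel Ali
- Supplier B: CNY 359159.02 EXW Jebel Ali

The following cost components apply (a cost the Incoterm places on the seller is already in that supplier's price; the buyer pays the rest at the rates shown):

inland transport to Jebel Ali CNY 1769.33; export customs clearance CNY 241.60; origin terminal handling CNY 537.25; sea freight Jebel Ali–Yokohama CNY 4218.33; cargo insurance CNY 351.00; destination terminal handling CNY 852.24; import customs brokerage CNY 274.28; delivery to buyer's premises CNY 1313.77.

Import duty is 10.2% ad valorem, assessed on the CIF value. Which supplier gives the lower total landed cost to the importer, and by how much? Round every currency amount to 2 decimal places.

Supplier A (FCA):
CIF value = FCA price + origin terminal + freight + insurance = 397952.96 + 537.25 + 4218.33 + 351.00 = 403059.54
Import duty = 403059.54 × 10.2% = 41112.07
Buyer bears (A): 537.25 + 4218.33 + 351.00 + 852.24 + 274.28 + 1313.77 = 7546.87
Landed cost (A) = invoice 397952.96 + 7546.87 + duty 41112.07 = 446611.90
Supplier B (EXW):
CIF value = EXW price + inland to port + export clearance + origin terminal + freight + insurance = 359159.02 + 1769.33 + 241.60 + 537.25 + 4218.33 + 351.00 = 366276.53
Import duty = 366276.53 × 10.2% = 37360.21
Buyer bears (B): 1769.33 + 241.60 + 537.25 + 4218.33 + 351.00 + 852.24 + 274.28 + 1313.77 = 9557.80
Landed cost (B) = invoice 359159.02 + 9557.80 + duty 37360.21 = 406077.03
Difference = |446611.90 − 406077.03| = 40534.87

Supplier B is cheaper by CNY 40534.87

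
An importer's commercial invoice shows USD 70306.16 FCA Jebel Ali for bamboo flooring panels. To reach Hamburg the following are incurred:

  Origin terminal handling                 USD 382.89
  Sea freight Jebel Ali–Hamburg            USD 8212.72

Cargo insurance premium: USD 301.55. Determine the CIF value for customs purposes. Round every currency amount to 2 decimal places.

CIF = FCA price + pre-shipment costs + freight + insurance
CIF = 70306.16 + 382.89 + 8212.72 + 301.55 = 79203.32

CIF value: USD 79203.32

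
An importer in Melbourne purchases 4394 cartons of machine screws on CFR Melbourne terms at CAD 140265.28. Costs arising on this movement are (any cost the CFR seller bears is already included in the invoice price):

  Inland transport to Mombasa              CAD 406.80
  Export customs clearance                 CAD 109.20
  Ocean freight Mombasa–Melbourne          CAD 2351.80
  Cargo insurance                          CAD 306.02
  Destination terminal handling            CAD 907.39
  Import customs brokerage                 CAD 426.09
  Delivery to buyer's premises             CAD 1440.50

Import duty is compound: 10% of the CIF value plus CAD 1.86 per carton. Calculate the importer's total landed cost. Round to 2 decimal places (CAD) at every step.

CFR: the seller pays costs through ocean freight to the destination port, but not insurance.
Already in the invoice (seller's account under CFR): inland to port, export clearance, freight — exclude.
CIF value = CFR price + insurance = 140265.28 + 306.02 = 140571.30
Ad valorem component: 140571.30 × 10% = 14057.13
Specific component: 4394 × 1.86 = 8172.84
Import duty = 14057.13 + 8172.84 = 22229.97
Buyer bears: insurance 306.02 + destination terminal 907.39 + brokerage 426.09 + delivery 1440.50 + duty 22229.97 = 25309.97
Landed cost = invoice 140265.28 + 25309.97 = 165575.25

Total landed cost: CAD 165575.25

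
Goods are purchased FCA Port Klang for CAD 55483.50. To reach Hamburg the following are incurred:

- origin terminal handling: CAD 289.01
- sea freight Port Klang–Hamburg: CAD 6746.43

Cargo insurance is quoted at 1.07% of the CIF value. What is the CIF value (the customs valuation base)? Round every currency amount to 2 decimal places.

Let C be the CIF value. C = FCA price + pre-shipment costs + freight + 1.07% × C
C − 1.07% × C = 55483.50 + 289.01 + 6746.43
0.9893 × C = 62518.94
C = 62518.94 / 0.9893 = 63195.13
Insurance premium = 1.07% × 63195.13 = 676.19

CIF value: CAD 63195.13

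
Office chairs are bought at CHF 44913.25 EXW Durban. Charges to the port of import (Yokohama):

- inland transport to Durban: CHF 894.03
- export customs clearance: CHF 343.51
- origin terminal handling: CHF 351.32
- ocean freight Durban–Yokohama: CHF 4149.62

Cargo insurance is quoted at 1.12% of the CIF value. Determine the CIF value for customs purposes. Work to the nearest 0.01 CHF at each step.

CIF value: CHF 51225.46

Let C be the CIF value. C = EXW price + pre-shipment costs + freight + 1.12% × C
C − 1.12% × C = 44913.25 + 894.03 + 343.51 + 351.32 + 4149.62
0.9888 × C = 50651.73
C = 50651.73 / 0.9888 = 51225.46
Insurance premium = 1.12% × 51225.46 = 573.73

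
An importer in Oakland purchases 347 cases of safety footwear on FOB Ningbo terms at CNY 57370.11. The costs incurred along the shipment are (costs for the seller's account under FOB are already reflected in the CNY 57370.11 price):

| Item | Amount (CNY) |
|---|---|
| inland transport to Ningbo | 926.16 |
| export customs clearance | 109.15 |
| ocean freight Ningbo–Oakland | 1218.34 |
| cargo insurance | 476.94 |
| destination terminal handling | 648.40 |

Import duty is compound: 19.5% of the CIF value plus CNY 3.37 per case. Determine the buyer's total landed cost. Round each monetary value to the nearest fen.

FOB: the seller bears costs until goods are on board at the origin port; the buyer bears freight, insurance and all costs thereafter.
Already in the invoice (seller's account under FOB): inland to port, export clearance — exclude.
CIF value = FOB price + freight + insurance = 57370.11 + 1218.34 + 476.94 = 59065.39
Ad valorem component: 59065.39 × 19.5% = 11517.75
Specific component: 347 × 3.37 = 1169.39
Import duty = 11517.75 + 1169.39 = 12687.14
Buyer bears: freight 1218.34 + insurance 476.94 + destination terminal 648.40 + duty 12687.14 = 15030.82
Landed cost = invoice 57370.11 + 15030.82 = 72400.93

Total landed cost: CNY 72400.93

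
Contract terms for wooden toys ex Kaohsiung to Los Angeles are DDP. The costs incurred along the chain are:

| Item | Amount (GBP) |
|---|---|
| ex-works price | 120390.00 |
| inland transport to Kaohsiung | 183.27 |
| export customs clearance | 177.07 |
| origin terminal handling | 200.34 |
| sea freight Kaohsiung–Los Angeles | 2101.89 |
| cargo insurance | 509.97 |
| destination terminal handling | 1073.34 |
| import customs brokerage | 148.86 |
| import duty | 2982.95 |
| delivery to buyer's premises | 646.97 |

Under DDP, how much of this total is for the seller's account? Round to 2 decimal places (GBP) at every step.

DDP: the seller bears all costs including import duty.
Seller's account: goods 120390.00 + inland to port 183.27 + export clearance 177.07 + origin terminal 200.34 + freight 2101.89 + insurance 509.97 + destination terminal 1073.34 + brokerage 148.86 + duty 2982.95 + delivery 646.97 = 128414.66
Buyer's account: 0.00

Seller's account: GBP 128414.66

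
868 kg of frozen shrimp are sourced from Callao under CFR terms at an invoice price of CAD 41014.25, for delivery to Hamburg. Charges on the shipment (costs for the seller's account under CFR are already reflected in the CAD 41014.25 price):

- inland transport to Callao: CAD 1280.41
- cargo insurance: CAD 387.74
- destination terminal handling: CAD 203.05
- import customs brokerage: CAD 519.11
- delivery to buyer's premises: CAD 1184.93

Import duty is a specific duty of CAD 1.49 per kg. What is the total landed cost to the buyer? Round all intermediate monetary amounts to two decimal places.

Total landed cost: CAD 44602.40

CFR: the seller pays costs through ocean freight to the destination port, but not insurance.
Already in the invoice (seller's account under CFR): inland to port — exclude.
CIF value = CFR price + insurance = 41014.25 + 387.74 = 41401.99
Import duty = 868 × 1.49 = 1293.32
Buyer bears: insurance 387.74 + destination terminal 203.05 + brokerage 519.11 + delivery 1184.93 + duty 1293.32 = 3588.15
Landed cost = invoice 41014.25 + 3588.15 = 44602.40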